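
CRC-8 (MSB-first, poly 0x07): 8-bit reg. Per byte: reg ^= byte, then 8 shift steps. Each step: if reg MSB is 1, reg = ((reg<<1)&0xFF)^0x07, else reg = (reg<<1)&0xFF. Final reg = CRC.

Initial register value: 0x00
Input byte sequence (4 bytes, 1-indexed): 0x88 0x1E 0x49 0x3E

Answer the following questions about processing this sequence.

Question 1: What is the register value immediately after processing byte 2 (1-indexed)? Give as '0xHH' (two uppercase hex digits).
Answer: 0x44

Derivation:
After byte 1 (0x88): reg=0xB1
After byte 2 (0x1E): reg=0x44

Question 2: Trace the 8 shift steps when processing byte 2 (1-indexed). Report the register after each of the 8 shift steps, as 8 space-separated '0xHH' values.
Answer: 0x59 0xB2 0x63 0xC6 0x8B 0x11 0x22 0x44

Derivation:
After byte 1 (0x88): reg=0xB1
Register before byte 2: 0xB1
After XOR with byte 0x1E: 0xAF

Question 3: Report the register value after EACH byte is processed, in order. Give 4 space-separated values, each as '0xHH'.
0xB1 0x44 0x23 0x53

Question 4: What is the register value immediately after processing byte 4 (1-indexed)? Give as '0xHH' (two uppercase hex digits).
Answer: 0x53

Derivation:
After byte 1 (0x88): reg=0xB1
After byte 2 (0x1E): reg=0x44
After byte 3 (0x49): reg=0x23
After byte 4 (0x3E): reg=0x53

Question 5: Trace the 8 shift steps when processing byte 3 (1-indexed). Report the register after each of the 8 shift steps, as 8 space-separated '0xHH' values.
Answer: 0x1A 0x34 0x68 0xD0 0xA7 0x49 0x92 0x23

Derivation:
After byte 1 (0x88): reg=0xB1
After byte 2 (0x1E): reg=0x44
Register before byte 3: 0x44
After XOR with byte 0x49: 0x0D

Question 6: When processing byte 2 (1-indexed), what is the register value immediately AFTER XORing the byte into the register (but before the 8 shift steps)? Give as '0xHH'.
Answer: 0xAF

Derivation:
Register before byte 2: 0xB1
Byte 2: 0x1E
0xB1 XOR 0x1E = 0xAF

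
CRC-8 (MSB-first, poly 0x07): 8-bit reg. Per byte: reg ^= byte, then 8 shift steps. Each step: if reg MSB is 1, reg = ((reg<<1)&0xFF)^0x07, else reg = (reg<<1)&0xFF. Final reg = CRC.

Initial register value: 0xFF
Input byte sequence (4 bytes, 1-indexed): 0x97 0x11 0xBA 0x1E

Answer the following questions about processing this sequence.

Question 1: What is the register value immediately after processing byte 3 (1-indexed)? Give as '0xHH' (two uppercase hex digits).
Answer: 0xF9

Derivation:
After byte 1 (0x97): reg=0x1F
After byte 2 (0x11): reg=0x2A
After byte 3 (0xBA): reg=0xF9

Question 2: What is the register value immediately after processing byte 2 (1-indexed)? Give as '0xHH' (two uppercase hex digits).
Answer: 0x2A

Derivation:
After byte 1 (0x97): reg=0x1F
After byte 2 (0x11): reg=0x2A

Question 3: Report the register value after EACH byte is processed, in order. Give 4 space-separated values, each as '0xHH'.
0x1F 0x2A 0xF9 0xBB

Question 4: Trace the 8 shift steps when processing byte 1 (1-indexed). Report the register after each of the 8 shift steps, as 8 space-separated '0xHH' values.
Answer: 0xD0 0xA7 0x49 0x92 0x23 0x46 0x8C 0x1F

Derivation:
Register before byte 1: 0xFF
After XOR with byte 0x97: 0x68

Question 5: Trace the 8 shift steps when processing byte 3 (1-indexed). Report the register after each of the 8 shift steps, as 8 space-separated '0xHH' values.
Answer: 0x27 0x4E 0x9C 0x3F 0x7E 0xFC 0xFF 0xF9

Derivation:
After byte 1 (0x97): reg=0x1F
After byte 2 (0x11): reg=0x2A
Register before byte 3: 0x2A
After XOR with byte 0xBA: 0x90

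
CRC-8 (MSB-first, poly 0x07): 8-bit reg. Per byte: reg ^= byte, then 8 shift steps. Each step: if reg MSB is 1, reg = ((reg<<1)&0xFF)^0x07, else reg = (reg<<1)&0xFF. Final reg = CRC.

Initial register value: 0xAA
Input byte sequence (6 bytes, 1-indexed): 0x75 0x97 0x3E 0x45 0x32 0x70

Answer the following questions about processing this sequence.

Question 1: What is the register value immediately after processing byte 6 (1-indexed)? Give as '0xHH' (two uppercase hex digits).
Answer: 0xB7

Derivation:
After byte 1 (0x75): reg=0x13
After byte 2 (0x97): reg=0x95
After byte 3 (0x3E): reg=0x58
After byte 4 (0x45): reg=0x53
After byte 5 (0x32): reg=0x20
After byte 6 (0x70): reg=0xB7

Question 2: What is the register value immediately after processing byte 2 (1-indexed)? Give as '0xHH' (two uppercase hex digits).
Answer: 0x95

Derivation:
After byte 1 (0x75): reg=0x13
After byte 2 (0x97): reg=0x95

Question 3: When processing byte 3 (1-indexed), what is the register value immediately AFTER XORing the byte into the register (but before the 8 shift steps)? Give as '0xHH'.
Register before byte 3: 0x95
Byte 3: 0x3E
0x95 XOR 0x3E = 0xAB

Answer: 0xAB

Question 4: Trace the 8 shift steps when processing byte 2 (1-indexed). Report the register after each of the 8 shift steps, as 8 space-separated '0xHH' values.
After byte 1 (0x75): reg=0x13
Register before byte 2: 0x13
After XOR with byte 0x97: 0x84

Answer: 0x0F 0x1E 0x3C 0x78 0xF0 0xE7 0xC9 0x95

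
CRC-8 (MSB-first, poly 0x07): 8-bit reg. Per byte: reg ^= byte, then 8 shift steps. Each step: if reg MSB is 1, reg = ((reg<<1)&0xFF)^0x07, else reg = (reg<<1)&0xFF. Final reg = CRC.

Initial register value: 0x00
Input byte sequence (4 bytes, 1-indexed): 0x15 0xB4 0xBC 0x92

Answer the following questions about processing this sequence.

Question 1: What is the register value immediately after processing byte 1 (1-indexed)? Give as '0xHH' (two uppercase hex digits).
Answer: 0x6B

Derivation:
After byte 1 (0x15): reg=0x6B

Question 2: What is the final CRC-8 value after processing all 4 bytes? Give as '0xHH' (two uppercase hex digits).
Answer: 0x2C

Derivation:
After byte 1 (0x15): reg=0x6B
After byte 2 (0xB4): reg=0x13
After byte 3 (0xBC): reg=0x44
After byte 4 (0x92): reg=0x2C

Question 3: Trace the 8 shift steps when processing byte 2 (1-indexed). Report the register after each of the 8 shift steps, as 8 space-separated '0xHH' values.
Answer: 0xB9 0x75 0xEA 0xD3 0xA1 0x45 0x8A 0x13

Derivation:
After byte 1 (0x15): reg=0x6B
Register before byte 2: 0x6B
After XOR with byte 0xB4: 0xDF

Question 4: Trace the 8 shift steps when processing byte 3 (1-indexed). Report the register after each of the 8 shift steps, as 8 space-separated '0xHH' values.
Answer: 0x59 0xB2 0x63 0xC6 0x8B 0x11 0x22 0x44

Derivation:
After byte 1 (0x15): reg=0x6B
After byte 2 (0xB4): reg=0x13
Register before byte 3: 0x13
After XOR with byte 0xBC: 0xAF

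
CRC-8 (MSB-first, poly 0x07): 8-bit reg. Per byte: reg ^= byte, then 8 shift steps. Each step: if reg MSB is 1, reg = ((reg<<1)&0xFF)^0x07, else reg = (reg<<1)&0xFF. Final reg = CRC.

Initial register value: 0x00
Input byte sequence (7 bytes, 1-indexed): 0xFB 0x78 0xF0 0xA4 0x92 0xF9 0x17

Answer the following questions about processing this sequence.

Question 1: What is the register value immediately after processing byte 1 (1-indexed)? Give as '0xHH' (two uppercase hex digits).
Answer: 0xEF

Derivation:
After byte 1 (0xFB): reg=0xEF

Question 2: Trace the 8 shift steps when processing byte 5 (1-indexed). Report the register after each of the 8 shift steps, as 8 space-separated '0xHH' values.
After byte 1 (0xFB): reg=0xEF
After byte 2 (0x78): reg=0xEC
After byte 3 (0xF0): reg=0x54
After byte 4 (0xA4): reg=0xDE
Register before byte 5: 0xDE
After XOR with byte 0x92: 0x4C

Answer: 0x98 0x37 0x6E 0xDC 0xBF 0x79 0xF2 0xE3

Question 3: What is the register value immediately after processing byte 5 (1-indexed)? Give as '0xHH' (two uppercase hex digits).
After byte 1 (0xFB): reg=0xEF
After byte 2 (0x78): reg=0xEC
After byte 3 (0xF0): reg=0x54
After byte 4 (0xA4): reg=0xDE
After byte 5 (0x92): reg=0xE3

Answer: 0xE3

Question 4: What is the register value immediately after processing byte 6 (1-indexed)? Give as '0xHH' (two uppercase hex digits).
Answer: 0x46

Derivation:
After byte 1 (0xFB): reg=0xEF
After byte 2 (0x78): reg=0xEC
After byte 3 (0xF0): reg=0x54
After byte 4 (0xA4): reg=0xDE
After byte 5 (0x92): reg=0xE3
After byte 6 (0xF9): reg=0x46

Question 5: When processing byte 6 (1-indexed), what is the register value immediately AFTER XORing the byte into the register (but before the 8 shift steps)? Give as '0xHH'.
Register before byte 6: 0xE3
Byte 6: 0xF9
0xE3 XOR 0xF9 = 0x1A

Answer: 0x1A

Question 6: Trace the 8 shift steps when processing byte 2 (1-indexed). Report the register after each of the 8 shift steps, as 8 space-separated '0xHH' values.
Answer: 0x29 0x52 0xA4 0x4F 0x9E 0x3B 0x76 0xEC

Derivation:
After byte 1 (0xFB): reg=0xEF
Register before byte 2: 0xEF
After XOR with byte 0x78: 0x97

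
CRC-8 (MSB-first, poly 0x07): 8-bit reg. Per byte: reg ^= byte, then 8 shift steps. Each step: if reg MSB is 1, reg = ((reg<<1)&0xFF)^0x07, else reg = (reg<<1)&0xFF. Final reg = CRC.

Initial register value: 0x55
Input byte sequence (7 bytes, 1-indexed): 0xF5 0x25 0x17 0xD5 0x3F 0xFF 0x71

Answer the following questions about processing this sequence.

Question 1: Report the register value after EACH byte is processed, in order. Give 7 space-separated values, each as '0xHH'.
0x69 0xE3 0xC2 0x65 0x81 0x7D 0x24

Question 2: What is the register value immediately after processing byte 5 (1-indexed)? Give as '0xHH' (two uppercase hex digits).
Answer: 0x81

Derivation:
After byte 1 (0xF5): reg=0x69
After byte 2 (0x25): reg=0xE3
After byte 3 (0x17): reg=0xC2
After byte 4 (0xD5): reg=0x65
After byte 5 (0x3F): reg=0x81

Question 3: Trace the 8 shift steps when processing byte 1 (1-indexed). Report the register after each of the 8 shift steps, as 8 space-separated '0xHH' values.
Register before byte 1: 0x55
After XOR with byte 0xF5: 0xA0

Answer: 0x47 0x8E 0x1B 0x36 0x6C 0xD8 0xB7 0x69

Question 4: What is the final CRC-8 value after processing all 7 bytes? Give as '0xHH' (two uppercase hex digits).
Answer: 0x24

Derivation:
After byte 1 (0xF5): reg=0x69
After byte 2 (0x25): reg=0xE3
After byte 3 (0x17): reg=0xC2
After byte 4 (0xD5): reg=0x65
After byte 5 (0x3F): reg=0x81
After byte 6 (0xFF): reg=0x7D
After byte 7 (0x71): reg=0x24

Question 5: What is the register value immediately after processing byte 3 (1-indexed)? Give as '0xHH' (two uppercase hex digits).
After byte 1 (0xF5): reg=0x69
After byte 2 (0x25): reg=0xE3
After byte 3 (0x17): reg=0xC2

Answer: 0xC2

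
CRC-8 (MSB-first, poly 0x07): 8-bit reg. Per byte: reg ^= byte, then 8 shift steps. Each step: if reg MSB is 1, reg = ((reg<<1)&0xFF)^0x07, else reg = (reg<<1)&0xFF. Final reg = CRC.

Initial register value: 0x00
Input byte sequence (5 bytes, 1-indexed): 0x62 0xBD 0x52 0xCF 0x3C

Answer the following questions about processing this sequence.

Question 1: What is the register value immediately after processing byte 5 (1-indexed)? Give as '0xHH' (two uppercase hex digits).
After byte 1 (0x62): reg=0x29
After byte 2 (0xBD): reg=0xE5
After byte 3 (0x52): reg=0x0C
After byte 4 (0xCF): reg=0x47
After byte 5 (0x3C): reg=0x66

Answer: 0x66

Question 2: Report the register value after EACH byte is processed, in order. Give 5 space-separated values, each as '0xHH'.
0x29 0xE5 0x0C 0x47 0x66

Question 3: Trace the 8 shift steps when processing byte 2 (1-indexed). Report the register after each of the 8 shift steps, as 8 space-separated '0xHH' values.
After byte 1 (0x62): reg=0x29
Register before byte 2: 0x29
After XOR with byte 0xBD: 0x94

Answer: 0x2F 0x5E 0xBC 0x7F 0xFE 0xFB 0xF1 0xE5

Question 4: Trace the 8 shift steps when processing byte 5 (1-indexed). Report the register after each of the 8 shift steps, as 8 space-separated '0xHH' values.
Answer: 0xF6 0xEB 0xD1 0xA5 0x4D 0x9A 0x33 0x66

Derivation:
After byte 1 (0x62): reg=0x29
After byte 2 (0xBD): reg=0xE5
After byte 3 (0x52): reg=0x0C
After byte 4 (0xCF): reg=0x47
Register before byte 5: 0x47
After XOR with byte 0x3C: 0x7B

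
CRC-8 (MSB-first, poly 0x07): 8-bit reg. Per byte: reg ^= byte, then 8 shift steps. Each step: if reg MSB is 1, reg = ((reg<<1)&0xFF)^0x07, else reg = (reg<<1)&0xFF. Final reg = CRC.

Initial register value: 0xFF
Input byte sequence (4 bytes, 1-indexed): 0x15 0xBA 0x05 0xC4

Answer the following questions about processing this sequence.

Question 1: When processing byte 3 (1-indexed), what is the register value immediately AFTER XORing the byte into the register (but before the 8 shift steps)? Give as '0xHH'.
Register before byte 3: 0xEE
Byte 3: 0x05
0xEE XOR 0x05 = 0xEB

Answer: 0xEB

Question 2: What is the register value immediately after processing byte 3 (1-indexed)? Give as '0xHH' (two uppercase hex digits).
After byte 1 (0x15): reg=0x98
After byte 2 (0xBA): reg=0xEE
After byte 3 (0x05): reg=0x9F

Answer: 0x9F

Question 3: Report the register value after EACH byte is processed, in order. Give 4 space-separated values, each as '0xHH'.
0x98 0xEE 0x9F 0x86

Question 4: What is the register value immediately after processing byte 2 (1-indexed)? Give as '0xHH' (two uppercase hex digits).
After byte 1 (0x15): reg=0x98
After byte 2 (0xBA): reg=0xEE

Answer: 0xEE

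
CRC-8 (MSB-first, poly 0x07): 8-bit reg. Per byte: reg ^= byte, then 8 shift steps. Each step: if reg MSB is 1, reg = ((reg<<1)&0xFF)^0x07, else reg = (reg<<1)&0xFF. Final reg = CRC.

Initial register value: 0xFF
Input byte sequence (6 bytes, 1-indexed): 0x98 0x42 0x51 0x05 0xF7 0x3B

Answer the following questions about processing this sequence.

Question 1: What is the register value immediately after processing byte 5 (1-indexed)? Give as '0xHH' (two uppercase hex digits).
After byte 1 (0x98): reg=0x32
After byte 2 (0x42): reg=0x57
After byte 3 (0x51): reg=0x12
After byte 4 (0x05): reg=0x65
After byte 5 (0xF7): reg=0xF7

Answer: 0xF7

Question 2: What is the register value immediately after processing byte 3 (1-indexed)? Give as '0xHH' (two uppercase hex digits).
After byte 1 (0x98): reg=0x32
After byte 2 (0x42): reg=0x57
After byte 3 (0x51): reg=0x12

Answer: 0x12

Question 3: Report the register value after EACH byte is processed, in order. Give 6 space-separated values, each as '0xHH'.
0x32 0x57 0x12 0x65 0xF7 0x6A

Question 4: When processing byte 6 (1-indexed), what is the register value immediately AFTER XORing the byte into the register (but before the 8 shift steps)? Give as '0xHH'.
Answer: 0xCC

Derivation:
Register before byte 6: 0xF7
Byte 6: 0x3B
0xF7 XOR 0x3B = 0xCC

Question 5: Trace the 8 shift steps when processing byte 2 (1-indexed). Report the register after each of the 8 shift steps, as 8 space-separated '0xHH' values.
Answer: 0xE0 0xC7 0x89 0x15 0x2A 0x54 0xA8 0x57

Derivation:
After byte 1 (0x98): reg=0x32
Register before byte 2: 0x32
After XOR with byte 0x42: 0x70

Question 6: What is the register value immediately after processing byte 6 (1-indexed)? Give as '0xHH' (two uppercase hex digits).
Answer: 0x6A

Derivation:
After byte 1 (0x98): reg=0x32
After byte 2 (0x42): reg=0x57
After byte 3 (0x51): reg=0x12
After byte 4 (0x05): reg=0x65
After byte 5 (0xF7): reg=0xF7
After byte 6 (0x3B): reg=0x6A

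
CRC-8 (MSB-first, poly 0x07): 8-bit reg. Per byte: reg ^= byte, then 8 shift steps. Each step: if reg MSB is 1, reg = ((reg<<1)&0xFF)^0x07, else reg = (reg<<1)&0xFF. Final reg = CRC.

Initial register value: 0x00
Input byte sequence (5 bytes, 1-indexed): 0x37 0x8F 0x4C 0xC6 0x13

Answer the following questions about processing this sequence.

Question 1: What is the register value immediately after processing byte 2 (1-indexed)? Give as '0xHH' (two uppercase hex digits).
Answer: 0x36

Derivation:
After byte 1 (0x37): reg=0x85
After byte 2 (0x8F): reg=0x36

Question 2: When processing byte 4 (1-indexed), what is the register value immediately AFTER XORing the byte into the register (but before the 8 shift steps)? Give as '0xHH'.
Answer: 0xA7

Derivation:
Register before byte 4: 0x61
Byte 4: 0xC6
0x61 XOR 0xC6 = 0xA7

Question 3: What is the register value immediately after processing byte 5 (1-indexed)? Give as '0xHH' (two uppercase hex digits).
After byte 1 (0x37): reg=0x85
After byte 2 (0x8F): reg=0x36
After byte 3 (0x4C): reg=0x61
After byte 4 (0xC6): reg=0x7C
After byte 5 (0x13): reg=0x0A

Answer: 0x0A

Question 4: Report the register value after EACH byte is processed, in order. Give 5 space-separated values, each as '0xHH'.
0x85 0x36 0x61 0x7C 0x0A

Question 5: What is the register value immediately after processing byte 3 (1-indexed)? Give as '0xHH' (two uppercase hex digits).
After byte 1 (0x37): reg=0x85
After byte 2 (0x8F): reg=0x36
After byte 3 (0x4C): reg=0x61

Answer: 0x61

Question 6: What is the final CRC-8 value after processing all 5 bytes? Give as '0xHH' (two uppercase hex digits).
Answer: 0x0A

Derivation:
After byte 1 (0x37): reg=0x85
After byte 2 (0x8F): reg=0x36
After byte 3 (0x4C): reg=0x61
After byte 4 (0xC6): reg=0x7C
After byte 5 (0x13): reg=0x0A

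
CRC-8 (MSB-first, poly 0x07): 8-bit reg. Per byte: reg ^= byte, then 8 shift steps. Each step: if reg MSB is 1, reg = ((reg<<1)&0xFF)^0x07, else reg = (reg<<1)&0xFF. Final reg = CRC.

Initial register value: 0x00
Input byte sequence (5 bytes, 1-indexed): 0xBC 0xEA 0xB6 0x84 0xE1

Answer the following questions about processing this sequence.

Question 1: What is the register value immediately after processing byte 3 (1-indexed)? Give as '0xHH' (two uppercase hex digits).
After byte 1 (0xBC): reg=0x3D
After byte 2 (0xEA): reg=0x2B
After byte 3 (0xB6): reg=0xDA

Answer: 0xDA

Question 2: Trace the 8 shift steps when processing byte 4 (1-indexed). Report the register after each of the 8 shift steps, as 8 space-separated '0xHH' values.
Answer: 0xBC 0x7F 0xFE 0xFB 0xF1 0xE5 0xCD 0x9D

Derivation:
After byte 1 (0xBC): reg=0x3D
After byte 2 (0xEA): reg=0x2B
After byte 3 (0xB6): reg=0xDA
Register before byte 4: 0xDA
After XOR with byte 0x84: 0x5E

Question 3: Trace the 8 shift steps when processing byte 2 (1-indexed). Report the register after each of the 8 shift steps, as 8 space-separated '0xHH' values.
After byte 1 (0xBC): reg=0x3D
Register before byte 2: 0x3D
After XOR with byte 0xEA: 0xD7

Answer: 0xA9 0x55 0xAA 0x53 0xA6 0x4B 0x96 0x2B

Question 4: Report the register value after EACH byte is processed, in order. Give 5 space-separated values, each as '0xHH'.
0x3D 0x2B 0xDA 0x9D 0x73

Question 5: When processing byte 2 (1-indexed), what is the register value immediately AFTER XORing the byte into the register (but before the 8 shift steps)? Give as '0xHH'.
Answer: 0xD7

Derivation:
Register before byte 2: 0x3D
Byte 2: 0xEA
0x3D XOR 0xEA = 0xD7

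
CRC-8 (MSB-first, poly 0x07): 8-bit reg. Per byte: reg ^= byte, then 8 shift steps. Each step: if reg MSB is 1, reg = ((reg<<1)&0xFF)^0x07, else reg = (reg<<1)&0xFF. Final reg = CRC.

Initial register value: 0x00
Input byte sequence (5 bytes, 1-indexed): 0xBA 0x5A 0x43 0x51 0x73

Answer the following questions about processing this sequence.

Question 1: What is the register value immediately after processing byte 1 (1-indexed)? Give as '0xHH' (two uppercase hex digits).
Answer: 0x2F

Derivation:
After byte 1 (0xBA): reg=0x2F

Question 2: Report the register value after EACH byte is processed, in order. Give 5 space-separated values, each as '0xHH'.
0x2F 0x4C 0x2D 0x73 0x00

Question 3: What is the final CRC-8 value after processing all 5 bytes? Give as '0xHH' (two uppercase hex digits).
Answer: 0x00

Derivation:
After byte 1 (0xBA): reg=0x2F
After byte 2 (0x5A): reg=0x4C
After byte 3 (0x43): reg=0x2D
After byte 4 (0x51): reg=0x73
After byte 5 (0x73): reg=0x00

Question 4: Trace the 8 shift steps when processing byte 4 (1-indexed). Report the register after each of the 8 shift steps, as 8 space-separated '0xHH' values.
After byte 1 (0xBA): reg=0x2F
After byte 2 (0x5A): reg=0x4C
After byte 3 (0x43): reg=0x2D
Register before byte 4: 0x2D
After XOR with byte 0x51: 0x7C

Answer: 0xF8 0xF7 0xE9 0xD5 0xAD 0x5D 0xBA 0x73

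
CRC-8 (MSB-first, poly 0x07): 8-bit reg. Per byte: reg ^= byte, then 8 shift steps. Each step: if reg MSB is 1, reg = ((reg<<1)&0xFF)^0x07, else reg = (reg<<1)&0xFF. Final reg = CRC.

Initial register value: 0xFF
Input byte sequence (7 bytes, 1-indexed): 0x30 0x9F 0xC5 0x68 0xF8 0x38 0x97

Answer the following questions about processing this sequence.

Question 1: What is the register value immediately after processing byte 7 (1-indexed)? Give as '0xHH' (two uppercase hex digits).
After byte 1 (0x30): reg=0x63
After byte 2 (0x9F): reg=0xFA
After byte 3 (0xC5): reg=0xBD
After byte 4 (0x68): reg=0x25
After byte 5 (0xF8): reg=0x1D
After byte 6 (0x38): reg=0xFB
After byte 7 (0x97): reg=0x03

Answer: 0x03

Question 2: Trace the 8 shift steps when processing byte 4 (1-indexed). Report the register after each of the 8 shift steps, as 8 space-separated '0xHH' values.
After byte 1 (0x30): reg=0x63
After byte 2 (0x9F): reg=0xFA
After byte 3 (0xC5): reg=0xBD
Register before byte 4: 0xBD
After XOR with byte 0x68: 0xD5

Answer: 0xAD 0x5D 0xBA 0x73 0xE6 0xCB 0x91 0x25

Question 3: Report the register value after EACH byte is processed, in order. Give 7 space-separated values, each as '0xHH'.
0x63 0xFA 0xBD 0x25 0x1D 0xFB 0x03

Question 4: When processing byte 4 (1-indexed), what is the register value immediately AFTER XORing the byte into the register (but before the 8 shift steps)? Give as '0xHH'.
Answer: 0xD5

Derivation:
Register before byte 4: 0xBD
Byte 4: 0x68
0xBD XOR 0x68 = 0xD5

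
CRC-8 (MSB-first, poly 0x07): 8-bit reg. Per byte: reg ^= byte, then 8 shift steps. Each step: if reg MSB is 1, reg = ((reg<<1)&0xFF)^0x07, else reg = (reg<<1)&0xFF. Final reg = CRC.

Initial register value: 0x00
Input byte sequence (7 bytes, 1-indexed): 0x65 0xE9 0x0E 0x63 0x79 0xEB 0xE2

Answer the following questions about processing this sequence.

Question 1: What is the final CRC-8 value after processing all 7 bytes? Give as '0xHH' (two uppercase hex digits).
After byte 1 (0x65): reg=0x3C
After byte 2 (0xE9): reg=0x25
After byte 3 (0x0E): reg=0xD1
After byte 4 (0x63): reg=0x17
After byte 5 (0x79): reg=0x0D
After byte 6 (0xEB): reg=0xBC
After byte 7 (0xE2): reg=0x9D

Answer: 0x9D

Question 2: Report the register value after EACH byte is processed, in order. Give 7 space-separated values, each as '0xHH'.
0x3C 0x25 0xD1 0x17 0x0D 0xBC 0x9D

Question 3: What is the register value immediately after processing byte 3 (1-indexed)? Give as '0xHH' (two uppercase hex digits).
After byte 1 (0x65): reg=0x3C
After byte 2 (0xE9): reg=0x25
After byte 3 (0x0E): reg=0xD1

Answer: 0xD1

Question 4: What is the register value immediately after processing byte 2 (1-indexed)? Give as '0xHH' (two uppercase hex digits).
After byte 1 (0x65): reg=0x3C
After byte 2 (0xE9): reg=0x25

Answer: 0x25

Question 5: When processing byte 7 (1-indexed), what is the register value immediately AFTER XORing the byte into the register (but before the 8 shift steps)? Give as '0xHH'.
Register before byte 7: 0xBC
Byte 7: 0xE2
0xBC XOR 0xE2 = 0x5E

Answer: 0x5E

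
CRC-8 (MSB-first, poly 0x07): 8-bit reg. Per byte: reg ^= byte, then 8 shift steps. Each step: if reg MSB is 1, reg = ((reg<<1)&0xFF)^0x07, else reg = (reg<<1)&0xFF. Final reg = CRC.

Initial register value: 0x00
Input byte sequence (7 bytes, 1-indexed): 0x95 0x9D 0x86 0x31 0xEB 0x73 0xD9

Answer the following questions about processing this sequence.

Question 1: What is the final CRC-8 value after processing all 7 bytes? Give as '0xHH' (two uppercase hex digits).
After byte 1 (0x95): reg=0xE2
After byte 2 (0x9D): reg=0x7A
After byte 3 (0x86): reg=0xFA
After byte 4 (0x31): reg=0x7F
After byte 5 (0xEB): reg=0xE5
After byte 6 (0x73): reg=0xEB
After byte 7 (0xD9): reg=0x9E

Answer: 0x9E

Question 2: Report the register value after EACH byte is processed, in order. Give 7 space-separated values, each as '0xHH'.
0xE2 0x7A 0xFA 0x7F 0xE5 0xEB 0x9E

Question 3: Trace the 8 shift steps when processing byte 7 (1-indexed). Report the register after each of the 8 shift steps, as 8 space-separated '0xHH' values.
After byte 1 (0x95): reg=0xE2
After byte 2 (0x9D): reg=0x7A
After byte 3 (0x86): reg=0xFA
After byte 4 (0x31): reg=0x7F
After byte 5 (0xEB): reg=0xE5
After byte 6 (0x73): reg=0xEB
Register before byte 7: 0xEB
After XOR with byte 0xD9: 0x32

Answer: 0x64 0xC8 0x97 0x29 0x52 0xA4 0x4F 0x9E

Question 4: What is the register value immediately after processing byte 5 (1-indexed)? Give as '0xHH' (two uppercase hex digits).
Answer: 0xE5

Derivation:
After byte 1 (0x95): reg=0xE2
After byte 2 (0x9D): reg=0x7A
After byte 3 (0x86): reg=0xFA
After byte 4 (0x31): reg=0x7F
After byte 5 (0xEB): reg=0xE5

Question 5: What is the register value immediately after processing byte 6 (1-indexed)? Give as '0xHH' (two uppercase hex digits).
After byte 1 (0x95): reg=0xE2
After byte 2 (0x9D): reg=0x7A
After byte 3 (0x86): reg=0xFA
After byte 4 (0x31): reg=0x7F
After byte 5 (0xEB): reg=0xE5
After byte 6 (0x73): reg=0xEB

Answer: 0xEB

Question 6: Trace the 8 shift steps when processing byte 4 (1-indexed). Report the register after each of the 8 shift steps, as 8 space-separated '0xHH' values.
Answer: 0x91 0x25 0x4A 0x94 0x2F 0x5E 0xBC 0x7F

Derivation:
After byte 1 (0x95): reg=0xE2
After byte 2 (0x9D): reg=0x7A
After byte 3 (0x86): reg=0xFA
Register before byte 4: 0xFA
After XOR with byte 0x31: 0xCB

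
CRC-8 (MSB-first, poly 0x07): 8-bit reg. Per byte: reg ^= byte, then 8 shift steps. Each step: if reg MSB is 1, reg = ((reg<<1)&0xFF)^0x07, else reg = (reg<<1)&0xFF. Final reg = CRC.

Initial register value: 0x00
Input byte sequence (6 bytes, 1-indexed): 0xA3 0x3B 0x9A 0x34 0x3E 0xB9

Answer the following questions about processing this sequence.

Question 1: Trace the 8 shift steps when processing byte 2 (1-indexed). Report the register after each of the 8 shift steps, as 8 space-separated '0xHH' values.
Answer: 0xB6 0x6B 0xD6 0xAB 0x51 0xA2 0x43 0x86

Derivation:
After byte 1 (0xA3): reg=0x60
Register before byte 2: 0x60
After XOR with byte 0x3B: 0x5B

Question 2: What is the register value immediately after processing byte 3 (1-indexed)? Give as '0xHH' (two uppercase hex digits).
After byte 1 (0xA3): reg=0x60
After byte 2 (0x3B): reg=0x86
After byte 3 (0x9A): reg=0x54

Answer: 0x54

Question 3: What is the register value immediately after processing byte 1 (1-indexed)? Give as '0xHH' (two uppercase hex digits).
After byte 1 (0xA3): reg=0x60

Answer: 0x60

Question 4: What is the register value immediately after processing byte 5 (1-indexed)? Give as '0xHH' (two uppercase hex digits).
After byte 1 (0xA3): reg=0x60
After byte 2 (0x3B): reg=0x86
After byte 3 (0x9A): reg=0x54
After byte 4 (0x34): reg=0x27
After byte 5 (0x3E): reg=0x4F

Answer: 0x4F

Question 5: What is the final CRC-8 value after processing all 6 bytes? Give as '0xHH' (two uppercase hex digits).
After byte 1 (0xA3): reg=0x60
After byte 2 (0x3B): reg=0x86
After byte 3 (0x9A): reg=0x54
After byte 4 (0x34): reg=0x27
After byte 5 (0x3E): reg=0x4F
After byte 6 (0xB9): reg=0xCC

Answer: 0xCC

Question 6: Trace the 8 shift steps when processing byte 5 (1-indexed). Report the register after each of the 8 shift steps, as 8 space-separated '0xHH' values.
After byte 1 (0xA3): reg=0x60
After byte 2 (0x3B): reg=0x86
After byte 3 (0x9A): reg=0x54
After byte 4 (0x34): reg=0x27
Register before byte 5: 0x27
After XOR with byte 0x3E: 0x19

Answer: 0x32 0x64 0xC8 0x97 0x29 0x52 0xA4 0x4F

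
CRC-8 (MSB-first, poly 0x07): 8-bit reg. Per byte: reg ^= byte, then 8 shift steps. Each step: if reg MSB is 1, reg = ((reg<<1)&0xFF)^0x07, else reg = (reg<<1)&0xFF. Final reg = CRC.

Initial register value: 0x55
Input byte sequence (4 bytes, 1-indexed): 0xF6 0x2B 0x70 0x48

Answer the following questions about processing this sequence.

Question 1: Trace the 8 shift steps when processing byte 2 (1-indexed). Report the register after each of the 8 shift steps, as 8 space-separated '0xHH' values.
Answer: 0x96 0x2B 0x56 0xAC 0x5F 0xBE 0x7B 0xF6

Derivation:
After byte 1 (0xF6): reg=0x60
Register before byte 2: 0x60
After XOR with byte 0x2B: 0x4B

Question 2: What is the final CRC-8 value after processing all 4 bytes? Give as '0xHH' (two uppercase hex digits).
Answer: 0x37

Derivation:
After byte 1 (0xF6): reg=0x60
After byte 2 (0x2B): reg=0xF6
After byte 3 (0x70): reg=0x9B
After byte 4 (0x48): reg=0x37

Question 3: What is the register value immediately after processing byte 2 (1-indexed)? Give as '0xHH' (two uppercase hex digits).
After byte 1 (0xF6): reg=0x60
After byte 2 (0x2B): reg=0xF6

Answer: 0xF6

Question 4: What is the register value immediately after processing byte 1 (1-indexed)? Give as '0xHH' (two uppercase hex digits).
After byte 1 (0xF6): reg=0x60

Answer: 0x60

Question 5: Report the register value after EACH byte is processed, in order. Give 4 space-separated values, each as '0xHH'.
0x60 0xF6 0x9B 0x37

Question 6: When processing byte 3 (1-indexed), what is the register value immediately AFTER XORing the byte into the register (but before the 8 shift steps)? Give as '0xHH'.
Answer: 0x86

Derivation:
Register before byte 3: 0xF6
Byte 3: 0x70
0xF6 XOR 0x70 = 0x86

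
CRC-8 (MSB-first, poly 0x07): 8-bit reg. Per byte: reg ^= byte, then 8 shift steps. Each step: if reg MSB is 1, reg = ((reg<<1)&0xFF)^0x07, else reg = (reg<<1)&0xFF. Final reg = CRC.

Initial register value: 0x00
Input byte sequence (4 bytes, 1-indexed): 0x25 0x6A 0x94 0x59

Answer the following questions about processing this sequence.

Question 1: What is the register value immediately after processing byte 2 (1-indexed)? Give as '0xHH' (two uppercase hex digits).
After byte 1 (0x25): reg=0xFB
After byte 2 (0x6A): reg=0xFE

Answer: 0xFE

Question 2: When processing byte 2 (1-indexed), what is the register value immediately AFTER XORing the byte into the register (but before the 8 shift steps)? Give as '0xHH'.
Register before byte 2: 0xFB
Byte 2: 0x6A
0xFB XOR 0x6A = 0x91

Answer: 0x91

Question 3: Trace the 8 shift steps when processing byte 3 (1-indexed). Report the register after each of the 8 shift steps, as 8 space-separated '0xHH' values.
After byte 1 (0x25): reg=0xFB
After byte 2 (0x6A): reg=0xFE
Register before byte 3: 0xFE
After XOR with byte 0x94: 0x6A

Answer: 0xD4 0xAF 0x59 0xB2 0x63 0xC6 0x8B 0x11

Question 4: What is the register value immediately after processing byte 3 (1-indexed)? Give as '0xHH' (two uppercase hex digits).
Answer: 0x11

Derivation:
After byte 1 (0x25): reg=0xFB
After byte 2 (0x6A): reg=0xFE
After byte 3 (0x94): reg=0x11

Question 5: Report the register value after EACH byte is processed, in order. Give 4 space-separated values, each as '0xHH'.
0xFB 0xFE 0x11 0xFF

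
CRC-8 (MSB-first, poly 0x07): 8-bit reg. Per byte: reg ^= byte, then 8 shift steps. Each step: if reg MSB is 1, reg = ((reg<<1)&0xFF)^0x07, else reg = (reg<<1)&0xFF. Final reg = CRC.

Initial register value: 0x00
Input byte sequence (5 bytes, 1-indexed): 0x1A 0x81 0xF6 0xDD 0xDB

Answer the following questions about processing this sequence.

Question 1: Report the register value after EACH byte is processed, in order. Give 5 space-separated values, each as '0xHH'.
0x46 0x5B 0x4A 0xEC 0x85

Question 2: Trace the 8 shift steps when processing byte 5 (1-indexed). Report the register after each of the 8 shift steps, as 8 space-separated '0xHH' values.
After byte 1 (0x1A): reg=0x46
After byte 2 (0x81): reg=0x5B
After byte 3 (0xF6): reg=0x4A
After byte 4 (0xDD): reg=0xEC
Register before byte 5: 0xEC
After XOR with byte 0xDB: 0x37

Answer: 0x6E 0xDC 0xBF 0x79 0xF2 0xE3 0xC1 0x85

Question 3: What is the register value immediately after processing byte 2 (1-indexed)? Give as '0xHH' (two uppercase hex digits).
Answer: 0x5B

Derivation:
After byte 1 (0x1A): reg=0x46
After byte 2 (0x81): reg=0x5B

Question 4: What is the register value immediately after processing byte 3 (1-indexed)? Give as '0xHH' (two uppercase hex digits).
Answer: 0x4A

Derivation:
After byte 1 (0x1A): reg=0x46
After byte 2 (0x81): reg=0x5B
After byte 3 (0xF6): reg=0x4A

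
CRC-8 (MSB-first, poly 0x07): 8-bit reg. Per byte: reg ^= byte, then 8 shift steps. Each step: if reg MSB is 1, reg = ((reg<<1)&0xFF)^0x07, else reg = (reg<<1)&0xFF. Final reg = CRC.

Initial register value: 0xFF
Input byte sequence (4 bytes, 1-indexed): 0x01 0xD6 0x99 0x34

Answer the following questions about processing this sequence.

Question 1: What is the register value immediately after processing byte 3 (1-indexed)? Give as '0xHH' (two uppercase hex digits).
After byte 1 (0x01): reg=0xF4
After byte 2 (0xD6): reg=0xEE
After byte 3 (0x99): reg=0x42

Answer: 0x42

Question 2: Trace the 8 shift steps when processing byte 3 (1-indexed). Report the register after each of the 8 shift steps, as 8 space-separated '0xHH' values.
After byte 1 (0x01): reg=0xF4
After byte 2 (0xD6): reg=0xEE
Register before byte 3: 0xEE
After XOR with byte 0x99: 0x77

Answer: 0xEE 0xDB 0xB1 0x65 0xCA 0x93 0x21 0x42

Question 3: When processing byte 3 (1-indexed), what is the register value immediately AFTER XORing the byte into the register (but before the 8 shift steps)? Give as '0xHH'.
Register before byte 3: 0xEE
Byte 3: 0x99
0xEE XOR 0x99 = 0x77

Answer: 0x77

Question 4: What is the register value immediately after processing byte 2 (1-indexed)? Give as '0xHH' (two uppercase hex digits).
After byte 1 (0x01): reg=0xF4
After byte 2 (0xD6): reg=0xEE

Answer: 0xEE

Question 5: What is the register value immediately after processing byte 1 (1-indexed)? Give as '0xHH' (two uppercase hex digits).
Answer: 0xF4

Derivation:
After byte 1 (0x01): reg=0xF4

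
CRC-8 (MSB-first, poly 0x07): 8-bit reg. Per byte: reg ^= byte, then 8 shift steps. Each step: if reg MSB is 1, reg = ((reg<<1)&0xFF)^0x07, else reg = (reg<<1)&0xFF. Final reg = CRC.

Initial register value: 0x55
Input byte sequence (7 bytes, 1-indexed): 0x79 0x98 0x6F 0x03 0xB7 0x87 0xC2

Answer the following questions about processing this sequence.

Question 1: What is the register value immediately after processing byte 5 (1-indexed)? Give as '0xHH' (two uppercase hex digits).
Answer: 0xA5

Derivation:
After byte 1 (0x79): reg=0xC4
After byte 2 (0x98): reg=0x93
After byte 3 (0x6F): reg=0xFA
After byte 4 (0x03): reg=0xE1
After byte 5 (0xB7): reg=0xA5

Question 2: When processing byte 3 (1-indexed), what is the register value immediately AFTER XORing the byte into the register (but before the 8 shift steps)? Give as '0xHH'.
Answer: 0xFC

Derivation:
Register before byte 3: 0x93
Byte 3: 0x6F
0x93 XOR 0x6F = 0xFC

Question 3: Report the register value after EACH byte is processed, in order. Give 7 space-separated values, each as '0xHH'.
0xC4 0x93 0xFA 0xE1 0xA5 0xEE 0xC4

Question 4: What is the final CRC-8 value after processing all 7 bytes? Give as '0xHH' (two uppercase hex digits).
Answer: 0xC4

Derivation:
After byte 1 (0x79): reg=0xC4
After byte 2 (0x98): reg=0x93
After byte 3 (0x6F): reg=0xFA
After byte 4 (0x03): reg=0xE1
After byte 5 (0xB7): reg=0xA5
After byte 6 (0x87): reg=0xEE
After byte 7 (0xC2): reg=0xC4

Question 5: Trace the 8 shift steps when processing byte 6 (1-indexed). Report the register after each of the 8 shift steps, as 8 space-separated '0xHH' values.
After byte 1 (0x79): reg=0xC4
After byte 2 (0x98): reg=0x93
After byte 3 (0x6F): reg=0xFA
After byte 4 (0x03): reg=0xE1
After byte 5 (0xB7): reg=0xA5
Register before byte 6: 0xA5
After XOR with byte 0x87: 0x22

Answer: 0x44 0x88 0x17 0x2E 0x5C 0xB8 0x77 0xEE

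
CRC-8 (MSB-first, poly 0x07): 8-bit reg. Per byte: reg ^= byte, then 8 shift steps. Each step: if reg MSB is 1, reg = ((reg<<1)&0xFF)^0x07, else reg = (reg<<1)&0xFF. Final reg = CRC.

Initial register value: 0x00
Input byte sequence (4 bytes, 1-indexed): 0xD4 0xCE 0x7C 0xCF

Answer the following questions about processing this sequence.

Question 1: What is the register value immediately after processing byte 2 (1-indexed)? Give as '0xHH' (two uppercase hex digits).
After byte 1 (0xD4): reg=0x22
After byte 2 (0xCE): reg=0x8A

Answer: 0x8A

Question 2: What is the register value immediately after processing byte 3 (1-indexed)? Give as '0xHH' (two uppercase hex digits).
After byte 1 (0xD4): reg=0x22
After byte 2 (0xCE): reg=0x8A
After byte 3 (0x7C): reg=0xCC

Answer: 0xCC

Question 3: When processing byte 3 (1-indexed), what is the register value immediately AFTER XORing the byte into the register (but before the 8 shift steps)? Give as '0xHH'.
Register before byte 3: 0x8A
Byte 3: 0x7C
0x8A XOR 0x7C = 0xF6

Answer: 0xF6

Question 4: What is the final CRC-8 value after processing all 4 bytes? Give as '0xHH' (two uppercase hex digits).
After byte 1 (0xD4): reg=0x22
After byte 2 (0xCE): reg=0x8A
After byte 3 (0x7C): reg=0xCC
After byte 4 (0xCF): reg=0x09

Answer: 0x09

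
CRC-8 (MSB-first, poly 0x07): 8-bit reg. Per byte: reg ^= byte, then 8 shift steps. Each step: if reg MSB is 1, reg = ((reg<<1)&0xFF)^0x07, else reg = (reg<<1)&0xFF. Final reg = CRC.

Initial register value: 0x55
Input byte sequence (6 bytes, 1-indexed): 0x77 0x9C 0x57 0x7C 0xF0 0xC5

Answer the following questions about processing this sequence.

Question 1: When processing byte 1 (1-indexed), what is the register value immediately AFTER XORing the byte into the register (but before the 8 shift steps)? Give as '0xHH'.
Answer: 0x22

Derivation:
Register before byte 1: 0x55
Byte 1: 0x77
0x55 XOR 0x77 = 0x22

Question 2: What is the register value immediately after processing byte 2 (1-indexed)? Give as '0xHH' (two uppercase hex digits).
Answer: 0x59

Derivation:
After byte 1 (0x77): reg=0xEE
After byte 2 (0x9C): reg=0x59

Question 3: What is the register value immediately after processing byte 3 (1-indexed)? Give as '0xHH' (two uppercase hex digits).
Answer: 0x2A

Derivation:
After byte 1 (0x77): reg=0xEE
After byte 2 (0x9C): reg=0x59
After byte 3 (0x57): reg=0x2A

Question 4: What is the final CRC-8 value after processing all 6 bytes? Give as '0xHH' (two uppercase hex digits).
After byte 1 (0x77): reg=0xEE
After byte 2 (0x9C): reg=0x59
After byte 3 (0x57): reg=0x2A
After byte 4 (0x7C): reg=0xA5
After byte 5 (0xF0): reg=0xAC
After byte 6 (0xC5): reg=0x18

Answer: 0x18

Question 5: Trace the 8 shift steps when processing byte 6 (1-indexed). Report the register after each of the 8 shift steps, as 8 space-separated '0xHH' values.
Answer: 0xD2 0xA3 0x41 0x82 0x03 0x06 0x0C 0x18

Derivation:
After byte 1 (0x77): reg=0xEE
After byte 2 (0x9C): reg=0x59
After byte 3 (0x57): reg=0x2A
After byte 4 (0x7C): reg=0xA5
After byte 5 (0xF0): reg=0xAC
Register before byte 6: 0xAC
After XOR with byte 0xC5: 0x69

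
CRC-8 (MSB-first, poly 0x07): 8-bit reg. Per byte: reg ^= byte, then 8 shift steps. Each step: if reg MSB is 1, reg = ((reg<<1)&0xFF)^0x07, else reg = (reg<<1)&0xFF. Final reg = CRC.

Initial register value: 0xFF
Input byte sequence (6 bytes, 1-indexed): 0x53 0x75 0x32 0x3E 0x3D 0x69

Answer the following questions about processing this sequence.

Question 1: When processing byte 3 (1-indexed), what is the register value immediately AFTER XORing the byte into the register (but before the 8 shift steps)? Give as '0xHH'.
Register before byte 3: 0xA8
Byte 3: 0x32
0xA8 XOR 0x32 = 0x9A

Answer: 0x9A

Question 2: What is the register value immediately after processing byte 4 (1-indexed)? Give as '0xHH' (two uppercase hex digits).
Answer: 0xD9

Derivation:
After byte 1 (0x53): reg=0x4D
After byte 2 (0x75): reg=0xA8
After byte 3 (0x32): reg=0xCF
After byte 4 (0x3E): reg=0xD9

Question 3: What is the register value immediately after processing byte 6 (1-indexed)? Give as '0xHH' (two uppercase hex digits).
After byte 1 (0x53): reg=0x4D
After byte 2 (0x75): reg=0xA8
After byte 3 (0x32): reg=0xCF
After byte 4 (0x3E): reg=0xD9
After byte 5 (0x3D): reg=0xB2
After byte 6 (0x69): reg=0x0F

Answer: 0x0F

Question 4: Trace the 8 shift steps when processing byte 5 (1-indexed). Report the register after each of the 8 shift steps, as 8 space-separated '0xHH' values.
After byte 1 (0x53): reg=0x4D
After byte 2 (0x75): reg=0xA8
After byte 3 (0x32): reg=0xCF
After byte 4 (0x3E): reg=0xD9
Register before byte 5: 0xD9
After XOR with byte 0x3D: 0xE4

Answer: 0xCF 0x99 0x35 0x6A 0xD4 0xAF 0x59 0xB2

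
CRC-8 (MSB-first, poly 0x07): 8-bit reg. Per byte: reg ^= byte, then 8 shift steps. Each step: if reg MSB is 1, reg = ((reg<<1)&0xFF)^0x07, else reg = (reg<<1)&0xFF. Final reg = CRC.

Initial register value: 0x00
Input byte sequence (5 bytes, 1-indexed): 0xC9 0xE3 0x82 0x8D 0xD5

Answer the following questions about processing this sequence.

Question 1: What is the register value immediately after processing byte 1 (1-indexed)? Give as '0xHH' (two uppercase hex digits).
After byte 1 (0xC9): reg=0x71

Answer: 0x71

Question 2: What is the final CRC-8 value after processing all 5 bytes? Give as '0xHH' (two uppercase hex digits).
Answer: 0xDD

Derivation:
After byte 1 (0xC9): reg=0x71
After byte 2 (0xE3): reg=0xF7
After byte 3 (0x82): reg=0x4C
After byte 4 (0x8D): reg=0x49
After byte 5 (0xD5): reg=0xDD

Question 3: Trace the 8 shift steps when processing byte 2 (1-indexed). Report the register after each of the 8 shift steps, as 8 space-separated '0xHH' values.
After byte 1 (0xC9): reg=0x71
Register before byte 2: 0x71
After XOR with byte 0xE3: 0x92

Answer: 0x23 0x46 0x8C 0x1F 0x3E 0x7C 0xF8 0xF7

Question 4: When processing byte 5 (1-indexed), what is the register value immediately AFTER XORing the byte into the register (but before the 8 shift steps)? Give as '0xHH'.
Register before byte 5: 0x49
Byte 5: 0xD5
0x49 XOR 0xD5 = 0x9C

Answer: 0x9C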